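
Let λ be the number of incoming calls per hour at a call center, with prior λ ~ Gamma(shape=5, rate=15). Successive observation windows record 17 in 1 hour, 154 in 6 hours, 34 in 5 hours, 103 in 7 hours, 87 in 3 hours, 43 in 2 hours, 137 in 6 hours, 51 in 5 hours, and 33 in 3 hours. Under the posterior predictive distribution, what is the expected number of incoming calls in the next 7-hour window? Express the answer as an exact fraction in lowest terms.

Total count: 17 + 154 + 34 + 103 + 87 + 43 + 137 + 51 + 33 = 659.
Total exposure: 1 + 6 + 5 + 7 + 3 + 2 + 6 + 5 + 3 = 38 hours.
By Gamma–Poisson conjugacy, the posterior is Gamma(α + Σx, β + Σt) = Gamma(5 + 659, 15 + 38) = Gamma(664, 53).
Predictive mean over a 7-hour window = T·E[λ|data] = 7·664/53 = 4648/53.

4648/53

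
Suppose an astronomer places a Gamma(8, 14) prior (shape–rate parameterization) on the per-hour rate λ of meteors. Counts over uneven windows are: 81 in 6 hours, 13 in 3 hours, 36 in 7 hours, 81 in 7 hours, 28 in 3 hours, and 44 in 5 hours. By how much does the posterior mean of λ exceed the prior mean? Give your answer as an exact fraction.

Total count: 81 + 13 + 36 + 81 + 28 + 44 = 283.
Total exposure: 6 + 3 + 7 + 7 + 3 + 5 = 31 hours.
By Gamma–Poisson conjugacy, the posterior is Gamma(α + Σx, β + Σt) = Gamma(8 + 283, 14 + 31) = Gamma(291, 45).
Posterior mean = 291/45 = 97/15; prior mean = 8/14 = 4/7. Difference = 97/15 − 4/7 = 619/105.

619/105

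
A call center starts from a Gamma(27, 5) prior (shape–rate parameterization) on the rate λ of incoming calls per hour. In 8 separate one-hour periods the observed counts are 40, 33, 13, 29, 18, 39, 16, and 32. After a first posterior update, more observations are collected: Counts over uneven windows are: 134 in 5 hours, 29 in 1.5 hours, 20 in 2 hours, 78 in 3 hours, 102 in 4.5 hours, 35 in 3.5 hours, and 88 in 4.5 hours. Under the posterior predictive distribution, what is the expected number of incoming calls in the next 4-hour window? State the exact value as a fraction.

Total count: 40 + 33 + 13 + 29 + 18 + 39 + 16 + 32 = 220.
Total exposure: 8 hours.
After the first batch: Gamma(27 + 220, 5 + 8) = Gamma(247, 13).
Total count: 134 + 29 + 20 + 78 + 102 + 35 + 88 = 486.
Total exposure: 5 + 1.5 + 2 + 3 + 4.5 + 3.5 + 4.5 = 24 hours.
After the second batch: Gamma(247 + 486, 13 + 24) = Gamma(733, 37).
Predictive mean over a 4-hour window = T·E[λ|data] = 4·733/37 = 2932/37.

2932/37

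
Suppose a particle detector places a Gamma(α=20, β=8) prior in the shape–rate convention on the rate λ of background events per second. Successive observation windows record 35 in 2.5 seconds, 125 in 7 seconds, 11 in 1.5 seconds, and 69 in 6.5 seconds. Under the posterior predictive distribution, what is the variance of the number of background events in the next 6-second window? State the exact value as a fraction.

Total count: 35 + 125 + 11 + 69 = 240.
Total exposure: 2.5 + 7 + 1.5 + 6.5 = 17.5 seconds.
Gamma(α, β) with Poisson data over total exposure Σt gives posterior Gamma(α+Σx, β+Σt) = Gamma(260, 51/2).
The posterior predictive for a window of length T is Negative Binomial with variance T·α'·(β'+T)/β'² = 6·260·(63/2)/(2601/4) = 21840/289.

21840/289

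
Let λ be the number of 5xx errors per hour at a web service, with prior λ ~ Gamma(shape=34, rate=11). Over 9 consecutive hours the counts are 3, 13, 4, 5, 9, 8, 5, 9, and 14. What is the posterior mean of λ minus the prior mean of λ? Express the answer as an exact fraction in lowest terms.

116/55

Total count: 3 + 13 + 4 + 5 + 9 + 8 + 5 + 9 + 14 = 70.
Total exposure: 9 hours.
The Gamma prior is conjugate for the Poisson rate, so λ | data ~ Gamma(34+70, 11+9) = Gamma(104, 20).
Posterior mean = 104/20 = 26/5; prior mean = 34/11 = 34/11. Difference = 26/5 − 34/11 = 116/55.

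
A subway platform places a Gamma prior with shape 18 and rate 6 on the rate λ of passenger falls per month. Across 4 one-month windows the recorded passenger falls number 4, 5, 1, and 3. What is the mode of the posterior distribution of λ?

3

Total count: 4 + 5 + 1 + 3 = 13.
Total exposure: 4 months.
Posterior: α' = 18 + 13 = 31, β' = 6 + 4 = 10.
Posterior mode = (α'−1)/β' = 30/10 = 3.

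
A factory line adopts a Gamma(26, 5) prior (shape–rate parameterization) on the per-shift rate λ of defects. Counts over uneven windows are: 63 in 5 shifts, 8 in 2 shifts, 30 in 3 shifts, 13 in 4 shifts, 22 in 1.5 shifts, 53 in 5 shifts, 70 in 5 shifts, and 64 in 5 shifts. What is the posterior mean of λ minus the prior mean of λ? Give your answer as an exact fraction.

Total count: 63 + 8 + 30 + 13 + 22 + 53 + 70 + 64 = 323.
Total exposure: 5 + 2 + 3 + 4 + 1.5 + 5 + 5 + 5 = 30.5 shifts.
Posterior: α' = 26 + 323 = 349, β' = 5 + 30.5 = 71/2.
Posterior mean = 349/(71/2) = 698/71; prior mean = 26/5 = 26/5. Difference = 698/71 − 26/5 = 1644/355.

1644/355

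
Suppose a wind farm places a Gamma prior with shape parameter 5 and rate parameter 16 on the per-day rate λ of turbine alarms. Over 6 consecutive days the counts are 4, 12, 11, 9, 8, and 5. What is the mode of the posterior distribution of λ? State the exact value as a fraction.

Total count: 4 + 12 + 11 + 9 + 8 + 5 = 49.
Total exposure: 6 days.
Posterior: α' = 5 + 49 = 54, β' = 16 + 6 = 22.
Posterior mode = (α'−1)/β' = 53/22.

53/22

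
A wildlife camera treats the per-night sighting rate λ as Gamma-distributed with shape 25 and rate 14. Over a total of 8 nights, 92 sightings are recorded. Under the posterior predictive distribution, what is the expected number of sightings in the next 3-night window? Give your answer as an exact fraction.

351/22

Total count 92 over total exposure 8 nights.
The Gamma prior is conjugate for the Poisson rate, so λ | data ~ Gamma(25+92, 14+8) = Gamma(117, 22).
Predictive mean over a 3-night window = T·E[λ|data] = 3·117/22 = 351/22.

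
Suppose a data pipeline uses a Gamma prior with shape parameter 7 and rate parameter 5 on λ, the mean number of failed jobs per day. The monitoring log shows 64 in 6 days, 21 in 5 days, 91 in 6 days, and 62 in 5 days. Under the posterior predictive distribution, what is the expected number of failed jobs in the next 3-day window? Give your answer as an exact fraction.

245/9

Total count: 64 + 21 + 91 + 62 = 238.
Total exposure: 6 + 5 + 6 + 5 = 22 days.
The Gamma prior is conjugate for the Poisson rate, so λ | data ~ Gamma(7+238, 5+22) = Gamma(245, 27).
Predictive mean over a 3-day window = T·E[λ|data] = 3·245/27 = 245/9.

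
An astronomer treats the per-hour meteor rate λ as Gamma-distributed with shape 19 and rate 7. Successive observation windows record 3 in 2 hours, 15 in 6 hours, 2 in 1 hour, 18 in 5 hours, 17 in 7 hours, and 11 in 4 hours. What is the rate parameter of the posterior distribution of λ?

32

Total count: 3 + 15 + 2 + 18 + 17 + 11 = 66.
Total exposure: 2 + 6 + 1 + 5 + 7 + 4 = 25 hours.
Posterior: α' = 19 + 66 = 85, β' = 7 + 25 = 32.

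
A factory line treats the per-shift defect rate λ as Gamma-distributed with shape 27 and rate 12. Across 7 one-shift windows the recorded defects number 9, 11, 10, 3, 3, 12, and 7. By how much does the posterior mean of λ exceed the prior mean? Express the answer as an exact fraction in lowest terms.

Total count: 9 + 11 + 10 + 3 + 3 + 12 + 7 = 55.
Total exposure: 7 shifts.
Gamma(α, β) with Poisson data over total exposure Σt gives posterior Gamma(α+Σx, β+Σt) = Gamma(82, 19).
Posterior mean = 82/19 = 82/19; prior mean = 27/12 = 9/4. Difference = 82/19 − 9/4 = 157/76.

157/76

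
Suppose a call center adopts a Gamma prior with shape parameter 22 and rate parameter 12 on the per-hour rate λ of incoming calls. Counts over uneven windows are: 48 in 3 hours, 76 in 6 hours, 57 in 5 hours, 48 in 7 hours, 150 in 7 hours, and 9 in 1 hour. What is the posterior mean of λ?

Total count: 48 + 76 + 57 + 48 + 150 + 9 = 388.
Total exposure: 3 + 6 + 5 + 7 + 7 + 1 = 29 hours.
Gamma(α, β) with Poisson data over total exposure Σt gives posterior Gamma(α+Σx, β+Σt) = Gamma(410, 41).
Posterior mean = α'/β' = 410/41 = 10.

10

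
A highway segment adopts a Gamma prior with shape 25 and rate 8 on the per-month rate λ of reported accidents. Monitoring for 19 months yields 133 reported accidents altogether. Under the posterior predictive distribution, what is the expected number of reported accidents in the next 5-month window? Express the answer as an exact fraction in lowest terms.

790/27

Total count 133 over total exposure 19 months.
Gamma(α, β) with Poisson data over total exposure Σt gives posterior Gamma(α+Σx, β+Σt) = Gamma(158, 27).
Predictive mean over a 5-month window = T·E[λ|data] = 5·158/27 = 790/27.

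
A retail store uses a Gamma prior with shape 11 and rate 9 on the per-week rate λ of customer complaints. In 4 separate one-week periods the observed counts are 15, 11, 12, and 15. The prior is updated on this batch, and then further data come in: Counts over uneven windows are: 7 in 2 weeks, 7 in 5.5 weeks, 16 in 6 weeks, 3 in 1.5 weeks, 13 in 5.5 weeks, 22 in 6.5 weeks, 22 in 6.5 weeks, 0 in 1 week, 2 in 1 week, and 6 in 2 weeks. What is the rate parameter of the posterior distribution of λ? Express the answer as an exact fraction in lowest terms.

Total count: 15 + 11 + 12 + 15 = 53.
Total exposure: 4 weeks.
After the first batch: Gamma(11 + 53, 9 + 4) = Gamma(64, 13).
Total count: 7 + 7 + 16 + 3 + 13 + 22 + 22 + 0 + 2 + 6 = 98.
Total exposure: 2 + 5.5 + 6 + 1.5 + 5.5 + 6.5 + 6.5 + 1 + 1 + 2 = 37.5 weeks.
After the second batch: Gamma(64 + 98, 13 + 37.5) = Gamma(162, 101/2).

101/2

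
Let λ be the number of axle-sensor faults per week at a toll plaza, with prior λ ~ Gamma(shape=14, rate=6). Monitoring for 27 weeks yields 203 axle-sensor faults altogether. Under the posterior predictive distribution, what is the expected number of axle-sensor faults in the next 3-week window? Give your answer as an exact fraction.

217/11

Total count 203 over total exposure 27 weeks.
By Gamma–Poisson conjugacy, the posterior is Gamma(α + Σx, β + Σt) = Gamma(14 + 203, 6 + 27) = Gamma(217, 33).
Predictive mean over a 3-week window = T·E[λ|data] = 3·217/33 = 217/11.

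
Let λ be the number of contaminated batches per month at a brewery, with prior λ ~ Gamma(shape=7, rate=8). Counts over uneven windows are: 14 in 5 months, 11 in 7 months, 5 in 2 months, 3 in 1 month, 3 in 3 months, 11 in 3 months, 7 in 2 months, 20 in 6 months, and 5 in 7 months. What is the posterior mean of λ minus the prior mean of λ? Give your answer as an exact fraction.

95/88

Total count: 14 + 11 + 5 + 3 + 3 + 11 + 7 + 20 + 5 = 79.
Total exposure: 5 + 7 + 2 + 1 + 3 + 3 + 2 + 6 + 7 = 36 months.
Gamma(α, β) with Poisson data over total exposure Σt gives posterior Gamma(α+Σx, β+Σt) = Gamma(86, 44).
Posterior mean = 86/44 = 43/22; prior mean = 7/8 = 7/8. Difference = 43/22 − 7/8 = 95/88.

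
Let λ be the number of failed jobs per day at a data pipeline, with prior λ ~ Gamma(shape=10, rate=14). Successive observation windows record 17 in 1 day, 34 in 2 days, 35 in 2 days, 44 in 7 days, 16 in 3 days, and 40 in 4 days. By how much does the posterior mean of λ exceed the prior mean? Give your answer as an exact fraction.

1207/231

Total count: 17 + 34 + 35 + 44 + 16 + 40 = 186.
Total exposure: 1 + 2 + 2 + 7 + 3 + 4 = 19 days.
By Gamma–Poisson conjugacy, the posterior is Gamma(α + Σx, β + Σt) = Gamma(10 + 186, 14 + 19) = Gamma(196, 33).
Posterior mean = 196/33 = 196/33; prior mean = 10/14 = 5/7. Difference = 196/33 − 5/7 = 1207/231.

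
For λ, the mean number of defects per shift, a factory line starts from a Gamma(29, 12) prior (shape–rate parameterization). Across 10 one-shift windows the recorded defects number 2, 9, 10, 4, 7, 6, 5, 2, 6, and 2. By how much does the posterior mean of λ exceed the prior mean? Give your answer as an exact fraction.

Total count: 2 + 9 + 10 + 4 + 7 + 6 + 5 + 2 + 6 + 2 = 53.
Total exposure: 10 shifts.
Posterior: α' = 29 + 53 = 82, β' = 12 + 10 = 22.
Posterior mean = 82/22 = 41/11; prior mean = 29/12 = 29/12. Difference = 41/11 − 29/12 = 173/132.

173/132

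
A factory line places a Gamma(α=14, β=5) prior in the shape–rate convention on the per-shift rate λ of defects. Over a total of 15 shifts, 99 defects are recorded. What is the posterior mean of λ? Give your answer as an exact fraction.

Total count 99 over total exposure 15 shifts.
The Gamma prior is conjugate for the Poisson rate, so λ | data ~ Gamma(14+99, 5+15) = Gamma(113, 20).
Posterior mean = α'/β' = 113/20.

113/20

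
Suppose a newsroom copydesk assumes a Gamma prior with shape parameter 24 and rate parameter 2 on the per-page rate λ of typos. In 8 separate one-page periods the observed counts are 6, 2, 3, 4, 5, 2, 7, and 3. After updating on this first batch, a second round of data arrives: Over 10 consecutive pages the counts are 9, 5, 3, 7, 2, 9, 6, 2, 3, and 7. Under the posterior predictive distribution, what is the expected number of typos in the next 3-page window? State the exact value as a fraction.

327/20

Total count: 6 + 2 + 3 + 4 + 5 + 2 + 7 + 3 = 32.
Total exposure: 8 pages.
After the first batch: Gamma(24 + 32, 2 + 8) = Gamma(56, 10).
Total count: 9 + 5 + 3 + 7 + 2 + 9 + 6 + 2 + 3 + 7 = 53.
Total exposure: 10 pages.
After the second batch: Gamma(56 + 53, 10 + 10) = Gamma(109, 20).
Predictive mean over a 3-page window = T·E[λ|data] = 3·109/20 = 327/20.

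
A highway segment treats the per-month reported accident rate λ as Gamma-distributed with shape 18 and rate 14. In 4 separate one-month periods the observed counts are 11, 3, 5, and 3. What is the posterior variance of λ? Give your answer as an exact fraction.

Total count: 11 + 3 + 5 + 3 = 22.
Total exposure: 4 months.
Gamma(α, β) with Poisson data over total exposure Σt gives posterior Gamma(α+Σx, β+Σt) = Gamma(40, 18).
Posterior variance = α'/β'² = 40/324 = 10/81.

10/81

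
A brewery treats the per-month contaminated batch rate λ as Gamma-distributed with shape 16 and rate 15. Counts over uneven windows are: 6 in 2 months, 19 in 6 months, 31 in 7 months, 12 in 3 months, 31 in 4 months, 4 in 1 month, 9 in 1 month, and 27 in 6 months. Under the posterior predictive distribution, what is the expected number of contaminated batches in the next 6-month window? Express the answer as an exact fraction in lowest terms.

Total count: 6 + 19 + 31 + 12 + 31 + 4 + 9 + 27 = 139.
Total exposure: 2 + 6 + 7 + 3 + 4 + 1 + 1 + 6 = 30 months.
Gamma(α, β) with Poisson data over total exposure Σt gives posterior Gamma(α+Σx, β+Σt) = Gamma(155, 45).
Predictive mean over a 6-month window = T·E[λ|data] = 6·155/45 = 62/3.

62/3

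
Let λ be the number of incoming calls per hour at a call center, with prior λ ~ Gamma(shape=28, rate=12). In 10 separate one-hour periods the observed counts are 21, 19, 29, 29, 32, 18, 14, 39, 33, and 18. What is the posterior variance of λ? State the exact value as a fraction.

70/121

Total count: 21 + 19 + 29 + 29 + 32 + 18 + 14 + 39 + 33 + 18 = 252.
Total exposure: 10 hours.
By Gamma–Poisson conjugacy, the posterior is Gamma(α + Σx, β + Σt) = Gamma(28 + 252, 12 + 10) = Gamma(280, 22).
Posterior variance = α'/β'² = 280/484 = 70/121.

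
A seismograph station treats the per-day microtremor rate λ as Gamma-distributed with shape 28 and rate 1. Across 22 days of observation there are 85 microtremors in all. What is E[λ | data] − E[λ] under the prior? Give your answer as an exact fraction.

-531/23

Total count 85 over total exposure 22 days.
By Gamma–Poisson conjugacy, the posterior is Gamma(α + Σx, β + Σt) = Gamma(28 + 85, 1 + 22) = Gamma(113, 23).
Posterior mean = 113/23 = 113/23; prior mean = 28/1 = 28. Difference = 113/23 − 28 = -531/23.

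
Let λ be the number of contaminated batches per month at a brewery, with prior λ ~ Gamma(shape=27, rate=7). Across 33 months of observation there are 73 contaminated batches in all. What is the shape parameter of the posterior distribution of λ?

100

Total count 73 over total exposure 33 months.
The Gamma prior is conjugate for the Poisson rate, so λ | data ~ Gamma(27+73, 7+33) = Gamma(100, 40).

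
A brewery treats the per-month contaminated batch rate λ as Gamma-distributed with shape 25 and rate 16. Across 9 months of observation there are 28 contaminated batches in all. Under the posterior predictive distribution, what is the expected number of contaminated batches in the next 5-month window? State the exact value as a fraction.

53/5

Total count 28 over total exposure 9 months.
Posterior: α' = 25 + 28 = 53, β' = 16 + 9 = 25.
Predictive mean over a 5-month window = T·E[λ|data] = 5·53/25 = 53/5.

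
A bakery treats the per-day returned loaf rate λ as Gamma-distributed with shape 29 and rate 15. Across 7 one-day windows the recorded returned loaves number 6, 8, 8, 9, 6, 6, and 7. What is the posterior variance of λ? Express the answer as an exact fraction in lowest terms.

Total count: 6 + 8 + 8 + 9 + 6 + 6 + 7 = 50.
Total exposure: 7 days.
By Gamma–Poisson conjugacy, the posterior is Gamma(α + Σx, β + Σt) = Gamma(29 + 50, 15 + 7) = Gamma(79, 22).
Posterior variance = α'/β'² = 79/484.

79/484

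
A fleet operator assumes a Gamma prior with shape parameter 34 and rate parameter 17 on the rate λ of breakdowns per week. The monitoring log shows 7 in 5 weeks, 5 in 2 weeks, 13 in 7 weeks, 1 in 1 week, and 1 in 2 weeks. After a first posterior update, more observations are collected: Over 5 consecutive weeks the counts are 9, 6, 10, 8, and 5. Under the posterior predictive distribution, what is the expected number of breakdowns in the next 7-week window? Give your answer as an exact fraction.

231/13

Total count: 7 + 5 + 13 + 1 + 1 = 27.
Total exposure: 5 + 2 + 7 + 1 + 2 = 17 weeks.
After the first batch: Gamma(34 + 27, 17 + 17) = Gamma(61, 34).
Total count: 9 + 6 + 10 + 8 + 5 = 38.
Total exposure: 5 weeks.
After the second batch: Gamma(61 + 38, 34 + 5) = Gamma(99, 39).
Predictive mean over a 7-week window = T·E[λ|data] = 7·99/39 = 231/13.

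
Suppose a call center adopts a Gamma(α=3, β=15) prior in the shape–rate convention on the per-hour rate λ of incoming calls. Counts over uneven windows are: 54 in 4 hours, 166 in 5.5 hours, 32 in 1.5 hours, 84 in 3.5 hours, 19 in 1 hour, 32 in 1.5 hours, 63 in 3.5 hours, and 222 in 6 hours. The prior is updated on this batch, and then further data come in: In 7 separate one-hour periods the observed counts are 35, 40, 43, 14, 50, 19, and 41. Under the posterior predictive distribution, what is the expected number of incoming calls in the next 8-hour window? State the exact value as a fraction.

Total count: 54 + 166 + 32 + 84 + 19 + 32 + 63 + 222 = 672.
Total exposure: 4 + 5.5 + 1.5 + 3.5 + 1 + 1.5 + 3.5 + 6 = 26.5 hours.
After the first batch: Gamma(3 + 672, 15 + 26.5) = Gamma(675, 83/2).
Total count: 35 + 40 + 43 + 14 + 50 + 19 + 41 = 242.
Total exposure: 7 hours.
After the second batch: Gamma(675 + 242, 83/2 + 7) = Gamma(917, 97/2).
Predictive mean over an 8-hour window = T·E[λ|data] = 8·917/(97/2) = 14672/97.

14672/97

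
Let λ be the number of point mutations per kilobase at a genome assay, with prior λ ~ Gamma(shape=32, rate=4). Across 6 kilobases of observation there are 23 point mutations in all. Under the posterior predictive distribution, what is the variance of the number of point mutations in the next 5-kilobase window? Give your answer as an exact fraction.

165/4

Total count 23 over total exposure 6 kilobases.
By Gamma–Poisson conjugacy, the posterior is Gamma(α + Σx, β + Σt) = Gamma(32 + 23, 4 + 6) = Gamma(55, 10).
The posterior predictive for a window of length T is Negative Binomial with variance T·α'·(β'+T)/β'² = 5·55·15/100 = 165/4.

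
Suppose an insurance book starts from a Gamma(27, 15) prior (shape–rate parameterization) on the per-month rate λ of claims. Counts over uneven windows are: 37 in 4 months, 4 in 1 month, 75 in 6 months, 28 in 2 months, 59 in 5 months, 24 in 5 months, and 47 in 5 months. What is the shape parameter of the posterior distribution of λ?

Total count: 37 + 4 + 75 + 28 + 59 + 24 + 47 = 274.
Total exposure: 4 + 1 + 6 + 2 + 5 + 5 + 5 = 28 months.
Conjugate update: add total count to the shape and total exposure to the rate, giving Gamma(301, 43).

301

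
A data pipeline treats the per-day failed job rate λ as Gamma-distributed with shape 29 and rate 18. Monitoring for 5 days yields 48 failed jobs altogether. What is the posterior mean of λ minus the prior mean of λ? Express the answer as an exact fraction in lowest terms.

Total count 48 over total exposure 5 days.
Conjugate update: add total count to the shape and total exposure to the rate, giving Gamma(77, 23).
Posterior mean = 77/23 = 77/23; prior mean = 29/18 = 29/18. Difference = 77/23 − 29/18 = 719/414.

719/414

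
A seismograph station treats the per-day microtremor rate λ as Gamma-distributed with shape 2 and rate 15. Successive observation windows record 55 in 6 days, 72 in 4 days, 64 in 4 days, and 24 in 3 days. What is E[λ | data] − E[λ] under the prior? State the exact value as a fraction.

Total count: 55 + 72 + 64 + 24 = 215.
Total exposure: 6 + 4 + 4 + 3 = 17 days.
The Gamma prior is conjugate for the Poisson rate, so λ | data ~ Gamma(2+215, 15+17) = Gamma(217, 32).
Posterior mean = 217/32 = 217/32; prior mean = 2/15 = 2/15. Difference = 217/32 − 2/15 = 3191/480.

3191/480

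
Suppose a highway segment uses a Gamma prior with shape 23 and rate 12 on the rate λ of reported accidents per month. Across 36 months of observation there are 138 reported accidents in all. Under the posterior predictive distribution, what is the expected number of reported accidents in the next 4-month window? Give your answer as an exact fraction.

161/12

Total count 138 over total exposure 36 months.
Posterior: α' = 23 + 138 = 161, β' = 12 + 36 = 48.
Predictive mean over a 4-month window = T·E[λ|data] = 4·161/48 = 161/12.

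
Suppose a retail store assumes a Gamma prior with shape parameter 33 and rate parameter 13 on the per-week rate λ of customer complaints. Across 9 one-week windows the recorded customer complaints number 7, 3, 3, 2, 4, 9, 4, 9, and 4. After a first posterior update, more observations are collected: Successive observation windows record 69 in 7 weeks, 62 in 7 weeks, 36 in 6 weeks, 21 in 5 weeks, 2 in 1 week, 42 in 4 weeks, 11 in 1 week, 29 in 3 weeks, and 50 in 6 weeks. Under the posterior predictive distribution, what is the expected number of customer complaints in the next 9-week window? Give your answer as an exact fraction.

Total count: 7 + 3 + 3 + 2 + 4 + 9 + 4 + 9 + 4 = 45.
Total exposure: 9 weeks.
After the first batch: Gamma(33 + 45, 13 + 9) = Gamma(78, 22).
Total count: 69 + 62 + 36 + 21 + 2 + 42 + 11 + 29 + 50 = 322.
Total exposure: 7 + 7 + 6 + 5 + 1 + 4 + 1 + 3 + 6 = 40 weeks.
After the second batch: Gamma(78 + 322, 22 + 40) = Gamma(400, 62).
Predictive mean over a 9-week window = T·E[λ|data] = 9·400/62 = 1800/31.

1800/31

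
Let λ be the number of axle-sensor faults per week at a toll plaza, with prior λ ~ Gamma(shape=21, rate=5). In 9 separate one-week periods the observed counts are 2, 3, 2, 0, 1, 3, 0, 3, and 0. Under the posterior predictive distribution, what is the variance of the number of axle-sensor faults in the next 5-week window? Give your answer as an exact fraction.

475/28

Total count: 2 + 3 + 2 + 0 + 1 + 3 + 0 + 3 + 0 = 14.
Total exposure: 9 weeks.
By Gamma–Poisson conjugacy, the posterior is Gamma(α + Σx, β + Σt) = Gamma(21 + 14, 5 + 9) = Gamma(35, 14).
The posterior predictive for a window of length T is Negative Binomial with variance T·α'·(β'+T)/β'² = 5·35·19/196 = 475/28.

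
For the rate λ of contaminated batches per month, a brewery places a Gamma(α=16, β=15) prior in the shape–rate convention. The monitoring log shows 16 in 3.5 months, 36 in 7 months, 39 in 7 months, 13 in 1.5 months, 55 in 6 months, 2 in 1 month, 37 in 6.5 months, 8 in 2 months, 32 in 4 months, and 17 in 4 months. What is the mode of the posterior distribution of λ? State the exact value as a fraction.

Total count: 16 + 36 + 39 + 13 + 55 + 2 + 37 + 8 + 32 + 17 = 255.
Total exposure: 3.5 + 7 + 7 + 1.5 + 6 + 1 + 6.5 + 2 + 4 + 4 = 42.5 months.
Conjugate update: add total count to the shape and total exposure to the rate, giving Gamma(271, 115/2).
Posterior mode = (α'−1)/β' = 270/(115/2) = 108/23.

108/23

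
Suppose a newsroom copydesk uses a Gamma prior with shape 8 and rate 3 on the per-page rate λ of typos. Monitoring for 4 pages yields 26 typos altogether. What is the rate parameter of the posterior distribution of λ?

Total count 26 over total exposure 4 pages.
The Gamma prior is conjugate for the Poisson rate, so λ | data ~ Gamma(8+26, 3+4) = Gamma(34, 7).

7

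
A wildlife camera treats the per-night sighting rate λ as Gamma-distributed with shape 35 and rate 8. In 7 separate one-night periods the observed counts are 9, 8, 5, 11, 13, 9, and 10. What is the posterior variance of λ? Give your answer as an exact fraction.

Total count: 9 + 8 + 5 + 11 + 13 + 9 + 10 = 65.
Total exposure: 7 nights.
By Gamma–Poisson conjugacy, the posterior is Gamma(α + Σx, β + Σt) = Gamma(35 + 65, 8 + 7) = Gamma(100, 15).
Posterior variance = α'/β'² = 100/225 = 4/9.

4/9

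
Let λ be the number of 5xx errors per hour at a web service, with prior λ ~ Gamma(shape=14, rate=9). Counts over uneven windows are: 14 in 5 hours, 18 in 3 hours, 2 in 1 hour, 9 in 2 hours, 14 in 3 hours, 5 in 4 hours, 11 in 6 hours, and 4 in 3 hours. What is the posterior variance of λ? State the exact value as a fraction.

91/1296

Total count: 14 + 18 + 2 + 9 + 14 + 5 + 11 + 4 = 77.
Total exposure: 5 + 3 + 1 + 2 + 3 + 4 + 6 + 3 = 27 hours.
Conjugate update: add total count to the shape and total exposure to the rate, giving Gamma(91, 36).
Posterior variance = α'/β'² = 91/1296.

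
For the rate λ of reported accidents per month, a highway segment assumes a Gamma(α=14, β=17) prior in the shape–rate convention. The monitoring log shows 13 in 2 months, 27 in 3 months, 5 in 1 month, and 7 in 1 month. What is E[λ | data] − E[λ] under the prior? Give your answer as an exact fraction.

131/68

Total count: 13 + 27 + 5 + 7 = 52.
Total exposure: 2 + 3 + 1 + 1 = 7 months.
By Gamma–Poisson conjugacy, the posterior is Gamma(α + Σx, β + Σt) = Gamma(14 + 52, 17 + 7) = Gamma(66, 24).
Posterior mean = 66/24 = 11/4; prior mean = 14/17 = 14/17. Difference = 11/4 − 14/17 = 131/68.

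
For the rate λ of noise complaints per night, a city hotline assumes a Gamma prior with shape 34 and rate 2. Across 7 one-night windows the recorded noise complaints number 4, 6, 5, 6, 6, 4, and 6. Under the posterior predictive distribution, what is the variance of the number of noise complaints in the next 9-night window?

142

Total count: 4 + 6 + 5 + 6 + 6 + 4 + 6 = 37.
Total exposure: 7 nights.
Gamma(α, β) with Poisson data over total exposure Σt gives posterior Gamma(α+Σx, β+Σt) = Gamma(71, 9).
The posterior predictive for a window of length T is Negative Binomial with variance T·α'·(β'+T)/β'² = 9·71·18/81 = 142.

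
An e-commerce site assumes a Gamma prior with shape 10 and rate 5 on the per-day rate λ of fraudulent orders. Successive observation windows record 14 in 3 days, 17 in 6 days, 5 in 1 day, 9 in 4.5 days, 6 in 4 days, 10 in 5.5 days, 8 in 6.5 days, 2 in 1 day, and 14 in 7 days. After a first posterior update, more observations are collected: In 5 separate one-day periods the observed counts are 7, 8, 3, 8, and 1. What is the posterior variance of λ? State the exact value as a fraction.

488/9409

Total count: 14 + 17 + 5 + 9 + 6 + 10 + 8 + 2 + 14 = 85.
Total exposure: 3 + 6 + 1 + 4.5 + 4 + 5.5 + 6.5 + 1 + 7 = 38.5 days.
After the first batch: Gamma(10 + 85, 5 + 38.5) = Gamma(95, 87/2).
Total count: 7 + 8 + 3 + 8 + 1 = 27.
Total exposure: 5 days.
After the second batch: Gamma(95 + 27, 87/2 + 5) = Gamma(122, 97/2).
Posterior variance = α'/β'² = 122/(9409/4) = 488/9409.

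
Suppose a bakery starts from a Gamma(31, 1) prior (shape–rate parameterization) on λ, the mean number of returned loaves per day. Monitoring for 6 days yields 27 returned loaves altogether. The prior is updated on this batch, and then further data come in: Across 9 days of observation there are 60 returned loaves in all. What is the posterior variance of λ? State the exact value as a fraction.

59/128

Total count 27 over total exposure 6 days.
After the first batch: Gamma(31 + 27, 1 + 6) = Gamma(58, 7).
Total count 60 over total exposure 9 days.
After the second batch: Gamma(58 + 60, 7 + 9) = Gamma(118, 16).
Posterior variance = α'/β'² = 118/256 = 59/128.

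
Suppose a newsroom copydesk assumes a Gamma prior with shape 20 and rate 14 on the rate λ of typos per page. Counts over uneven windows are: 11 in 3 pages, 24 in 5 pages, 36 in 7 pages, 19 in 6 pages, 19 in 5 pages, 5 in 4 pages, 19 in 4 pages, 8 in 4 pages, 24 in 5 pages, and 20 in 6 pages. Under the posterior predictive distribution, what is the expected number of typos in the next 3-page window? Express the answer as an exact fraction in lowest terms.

205/21

Total count: 11 + 24 + 36 + 19 + 19 + 5 + 19 + 8 + 24 + 20 = 185.
Total exposure: 3 + 5 + 7 + 6 + 5 + 4 + 4 + 4 + 5 + 6 = 49 pages.
Gamma(α, β) with Poisson data over total exposure Σt gives posterior Gamma(α+Σx, β+Σt) = Gamma(205, 63).
Predictive mean over a 3-page window = T·E[λ|data] = 3·205/63 = 205/21.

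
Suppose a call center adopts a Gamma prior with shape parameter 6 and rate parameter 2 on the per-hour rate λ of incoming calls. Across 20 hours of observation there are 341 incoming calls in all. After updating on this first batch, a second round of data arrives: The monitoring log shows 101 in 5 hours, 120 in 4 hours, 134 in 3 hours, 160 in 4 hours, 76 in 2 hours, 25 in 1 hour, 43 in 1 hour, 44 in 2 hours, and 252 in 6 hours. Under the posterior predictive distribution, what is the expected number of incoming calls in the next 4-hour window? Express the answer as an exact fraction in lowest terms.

2604/25

Total count 341 over total exposure 20 hours.
After the first batch: Gamma(6 + 341, 2 + 20) = Gamma(347, 22).
Total count: 101 + 120 + 134 + 160 + 76 + 25 + 43 + 44 + 252 = 955.
Total exposure: 5 + 4 + 3 + 4 + 2 + 1 + 1 + 2 + 6 = 28 hours.
After the second batch: Gamma(347 + 955, 22 + 28) = Gamma(1302, 50).
Predictive mean over a 4-hour window = T·E[λ|data] = 4·1302/50 = 2604/25.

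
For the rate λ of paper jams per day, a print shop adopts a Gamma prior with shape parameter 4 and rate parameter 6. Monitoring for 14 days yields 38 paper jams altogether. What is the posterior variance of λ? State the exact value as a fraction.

Total count 38 over total exposure 14 days.
The Gamma prior is conjugate for the Poisson rate, so λ | data ~ Gamma(4+38, 6+14) = Gamma(42, 20).
Posterior variance = α'/β'² = 42/400 = 21/200.

21/200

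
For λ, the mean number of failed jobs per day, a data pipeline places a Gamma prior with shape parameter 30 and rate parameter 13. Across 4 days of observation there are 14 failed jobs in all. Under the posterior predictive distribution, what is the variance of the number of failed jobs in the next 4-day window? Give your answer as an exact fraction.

3696/289

Total count 14 over total exposure 4 days.
Posterior: α' = 30 + 14 = 44, β' = 13 + 4 = 17.
The posterior predictive for a window of length T is Negative Binomial with variance T·α'·(β'+T)/β'² = 4·44·21/289 = 3696/289.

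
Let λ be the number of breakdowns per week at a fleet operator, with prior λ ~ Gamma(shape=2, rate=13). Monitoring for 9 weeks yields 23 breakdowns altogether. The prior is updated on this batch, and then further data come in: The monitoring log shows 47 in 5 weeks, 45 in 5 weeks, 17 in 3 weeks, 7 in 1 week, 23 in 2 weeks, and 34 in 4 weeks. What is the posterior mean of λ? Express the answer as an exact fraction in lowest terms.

Total count 23 over total exposure 9 weeks.
After the first batch: Gamma(2 + 23, 13 + 9) = Gamma(25, 22).
Total count: 47 + 45 + 17 + 7 + 23 + 34 = 173.
Total exposure: 5 + 5 + 3 + 1 + 2 + 4 = 20 weeks.
After the second batch: Gamma(25 + 173, 22 + 20) = Gamma(198, 42).
Posterior mean = α'/β' = 198/42 = 33/7.

33/7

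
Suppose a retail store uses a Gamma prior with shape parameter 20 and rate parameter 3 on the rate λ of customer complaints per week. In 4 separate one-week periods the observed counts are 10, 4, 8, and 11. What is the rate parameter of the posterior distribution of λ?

Total count: 10 + 4 + 8 + 11 = 33.
Total exposure: 4 weeks.
Posterior: α' = 20 + 33 = 53, β' = 3 + 4 = 7.

7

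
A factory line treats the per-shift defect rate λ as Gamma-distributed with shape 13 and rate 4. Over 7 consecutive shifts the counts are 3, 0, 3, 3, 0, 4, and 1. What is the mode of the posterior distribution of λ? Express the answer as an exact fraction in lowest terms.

26/11

Total count: 3 + 0 + 3 + 3 + 0 + 4 + 1 = 14.
Total exposure: 7 shifts.
By Gamma–Poisson conjugacy, the posterior is Gamma(α + Σx, β + Σt) = Gamma(13 + 14, 4 + 7) = Gamma(27, 11).
Posterior mode = (α'−1)/β' = 26/11.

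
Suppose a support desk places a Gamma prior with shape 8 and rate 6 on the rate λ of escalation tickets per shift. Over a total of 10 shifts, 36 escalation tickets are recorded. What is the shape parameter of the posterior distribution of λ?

44

Total count 36 over total exposure 10 shifts.
Conjugate update: add total count to the shape and total exposure to the rate, giving Gamma(44, 16).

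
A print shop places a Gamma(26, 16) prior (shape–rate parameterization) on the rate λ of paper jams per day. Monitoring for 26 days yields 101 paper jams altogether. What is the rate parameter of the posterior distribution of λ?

Total count 101 over total exposure 26 days.
The Gamma prior is conjugate for the Poisson rate, so λ | data ~ Gamma(26+101, 16+26) = Gamma(127, 42).

42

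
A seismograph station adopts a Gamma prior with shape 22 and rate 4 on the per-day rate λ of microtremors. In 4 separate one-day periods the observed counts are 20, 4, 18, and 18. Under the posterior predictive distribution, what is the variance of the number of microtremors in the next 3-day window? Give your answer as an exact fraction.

Total count: 20 + 4 + 18 + 18 = 60.
Total exposure: 4 days.
Posterior: α' = 22 + 60 = 82, β' = 4 + 4 = 8.
The posterior predictive for a window of length T is Negative Binomial with variance T·α'·(β'+T)/β'² = 3·82·11/64 = 1353/32.

1353/32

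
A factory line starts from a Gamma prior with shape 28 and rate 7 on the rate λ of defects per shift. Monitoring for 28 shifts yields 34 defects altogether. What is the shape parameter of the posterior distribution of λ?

Total count 34 over total exposure 28 shifts.
Gamma(α, β) with Poisson data over total exposure Σt gives posterior Gamma(α+Σx, β+Σt) = Gamma(62, 35).

62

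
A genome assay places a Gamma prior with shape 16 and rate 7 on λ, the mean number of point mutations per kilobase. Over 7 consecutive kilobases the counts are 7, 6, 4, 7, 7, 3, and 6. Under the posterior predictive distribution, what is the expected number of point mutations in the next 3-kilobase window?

Total count: 7 + 6 + 4 + 7 + 7 + 3 + 6 = 40.
Total exposure: 7 kilobases.
Gamma(α, β) with Poisson data over total exposure Σt gives posterior Gamma(α+Σx, β+Σt) = Gamma(56, 14).
Predictive mean over a 3-kilobase window = T·E[λ|data] = 3·56/14 = 12.

12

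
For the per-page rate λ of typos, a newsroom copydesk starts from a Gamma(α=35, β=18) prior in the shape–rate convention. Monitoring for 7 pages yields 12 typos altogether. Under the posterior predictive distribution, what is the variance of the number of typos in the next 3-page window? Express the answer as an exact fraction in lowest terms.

Total count 12 over total exposure 7 pages.
Conjugate update: add total count to the shape and total exposure to the rate, giving Gamma(47, 25).
The posterior predictive for a window of length T is Negative Binomial with variance T·α'·(β'+T)/β'² = 3·47·28/625 = 3948/625.

3948/625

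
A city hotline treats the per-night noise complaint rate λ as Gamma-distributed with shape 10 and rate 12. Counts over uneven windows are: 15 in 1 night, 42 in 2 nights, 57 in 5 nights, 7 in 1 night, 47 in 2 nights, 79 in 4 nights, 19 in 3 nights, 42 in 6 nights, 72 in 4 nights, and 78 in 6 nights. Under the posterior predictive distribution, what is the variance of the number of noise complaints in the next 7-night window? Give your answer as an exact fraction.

Total count: 15 + 42 + 57 + 7 + 47 + 79 + 19 + 42 + 72 + 78 = 458.
Total exposure: 1 + 2 + 5 + 1 + 2 + 4 + 3 + 6 + 4 + 6 = 34 nights.
Gamma(α, β) with Poisson data over total exposure Σt gives posterior Gamma(α+Σx, β+Σt) = Gamma(468, 46).
The posterior predictive for a window of length T is Negative Binomial with variance T·α'·(β'+T)/β'² = 7·468·53/2116 = 43407/529.

43407/529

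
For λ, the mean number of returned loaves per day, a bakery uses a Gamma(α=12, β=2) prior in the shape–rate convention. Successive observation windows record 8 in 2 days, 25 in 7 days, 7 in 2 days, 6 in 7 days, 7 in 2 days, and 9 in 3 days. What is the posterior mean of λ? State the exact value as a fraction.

Total count: 8 + 25 + 7 + 6 + 7 + 9 = 62.
Total exposure: 2 + 7 + 2 + 7 + 2 + 3 = 23 days.
The Gamma prior is conjugate for the Poisson rate, so λ | data ~ Gamma(12+62, 2+23) = Gamma(74, 25).
Posterior mean = α'/β' = 74/25.

74/25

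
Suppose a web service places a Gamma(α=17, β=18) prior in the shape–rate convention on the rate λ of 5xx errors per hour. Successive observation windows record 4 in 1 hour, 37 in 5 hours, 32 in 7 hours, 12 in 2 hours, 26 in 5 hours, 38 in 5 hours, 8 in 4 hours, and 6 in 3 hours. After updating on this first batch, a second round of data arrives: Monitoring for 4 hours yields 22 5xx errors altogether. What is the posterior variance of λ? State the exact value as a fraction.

101/1458

Total count: 4 + 37 + 32 + 12 + 26 + 38 + 8 + 6 = 163.
Total exposure: 1 + 5 + 7 + 2 + 5 + 5 + 4 + 3 = 32 hours.
After the first batch: Gamma(17 + 163, 18 + 32) = Gamma(180, 50).
Total count 22 over total exposure 4 hours.
After the second batch: Gamma(180 + 22, 50 + 4) = Gamma(202, 54).
Posterior variance = α'/β'² = 202/2916 = 101/1458.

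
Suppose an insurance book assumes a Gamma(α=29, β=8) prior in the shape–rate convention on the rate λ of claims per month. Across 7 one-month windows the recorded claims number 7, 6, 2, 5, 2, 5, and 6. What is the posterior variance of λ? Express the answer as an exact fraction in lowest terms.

Total count: 7 + 6 + 2 + 5 + 2 + 5 + 6 = 33.
Total exposure: 7 months.
By Gamma–Poisson conjugacy, the posterior is Gamma(α + Σx, β + Σt) = Gamma(29 + 33, 8 + 7) = Gamma(62, 15).
Posterior variance = α'/β'² = 62/225.

62/225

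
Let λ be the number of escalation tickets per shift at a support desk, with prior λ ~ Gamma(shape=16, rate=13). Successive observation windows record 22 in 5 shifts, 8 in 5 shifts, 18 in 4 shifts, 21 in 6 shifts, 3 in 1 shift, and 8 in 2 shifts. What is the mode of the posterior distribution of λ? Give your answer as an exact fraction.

95/36

Total count: 22 + 8 + 18 + 21 + 3 + 8 = 80.
Total exposure: 5 + 5 + 4 + 6 + 1 + 2 = 23 shifts.
Gamma(α, β) with Poisson data over total exposure Σt gives posterior Gamma(α+Σx, β+Σt) = Gamma(96, 36).
Posterior mode = (α'−1)/β' = 95/36.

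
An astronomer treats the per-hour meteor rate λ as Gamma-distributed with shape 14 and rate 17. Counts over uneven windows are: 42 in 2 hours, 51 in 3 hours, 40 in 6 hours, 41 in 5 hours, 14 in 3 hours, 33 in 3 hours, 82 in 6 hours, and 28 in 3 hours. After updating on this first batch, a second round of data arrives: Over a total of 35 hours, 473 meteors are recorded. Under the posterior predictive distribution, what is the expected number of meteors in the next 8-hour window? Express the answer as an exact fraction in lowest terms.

6544/83

Total count: 42 + 51 + 40 + 41 + 14 + 33 + 82 + 28 = 331.
Total exposure: 2 + 3 + 6 + 5 + 3 + 3 + 6 + 3 = 31 hours.
After the first batch: Gamma(14 + 331, 17 + 31) = Gamma(345, 48).
Total count 473 over total exposure 35 hours.
After the second batch: Gamma(345 + 473, 48 + 35) = Gamma(818, 83).
Predictive mean over an 8-hour window = T·E[λ|data] = 8·818/83 = 6544/83.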